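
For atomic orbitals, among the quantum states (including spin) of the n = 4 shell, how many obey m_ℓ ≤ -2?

6

Contributions: ℓ=2 → 1; ℓ=3 → 2.
Orbitals: 1 + 2 = 3. Each orbital carries two spin states, so 3 × 2 = 6 states.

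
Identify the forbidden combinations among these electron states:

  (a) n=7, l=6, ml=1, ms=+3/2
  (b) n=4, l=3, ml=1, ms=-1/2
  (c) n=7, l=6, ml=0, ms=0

(a) and (c)

(a) has ms = +3/2, but an electron's spin must be ±1/2.
(c) has ms = 0, but an electron's spin must be ±1/2.
The remaining set (b) satisfies all four rules.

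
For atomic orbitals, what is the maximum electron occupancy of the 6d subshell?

A subshell with ℓ = 2 has 2ℓ+1 = 5 orbitals, each holding 2 electrons (spin ±1/2), so 5 × 2 = 10.

10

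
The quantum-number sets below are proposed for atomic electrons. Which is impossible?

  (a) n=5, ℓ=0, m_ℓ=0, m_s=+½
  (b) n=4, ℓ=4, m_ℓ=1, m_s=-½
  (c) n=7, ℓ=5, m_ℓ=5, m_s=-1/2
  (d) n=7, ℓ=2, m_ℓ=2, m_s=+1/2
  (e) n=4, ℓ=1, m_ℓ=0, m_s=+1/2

(b) has ℓ = 4 ≥ n = 4, violating 0 ≤ ℓ ≤ n−1.
The remaining sets (a), (c), (d), (e) satisfy all four rules.

(b)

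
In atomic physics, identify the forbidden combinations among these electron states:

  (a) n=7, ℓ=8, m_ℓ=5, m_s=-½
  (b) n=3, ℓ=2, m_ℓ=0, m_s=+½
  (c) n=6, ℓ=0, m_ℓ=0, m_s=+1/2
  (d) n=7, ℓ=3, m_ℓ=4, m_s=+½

(a) and (d)

(a) has ℓ = 8 ≥ n = 7, violating 0 ≤ ℓ ≤ n−1.
(d) has |m_ℓ| = 4 > ℓ = 3, violating −ℓ ≤ m_ℓ ≤ ℓ.
The remaining sets (b), (c) satisfy all four rules.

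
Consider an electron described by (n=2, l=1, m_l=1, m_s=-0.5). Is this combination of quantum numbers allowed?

Allowed

n = 2 is a positive integer. l = 1 satisfies 0 ≤ l ≤ n−1 = 1. m_l = 1 lies in the range −l … +l (here −1 … 1). m_s = -1/2 is one of ±1/2.
All four constraints are satisfied.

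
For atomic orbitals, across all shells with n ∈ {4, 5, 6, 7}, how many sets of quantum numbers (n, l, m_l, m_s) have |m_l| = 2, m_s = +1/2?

Work shell by shell — for each n, count the (l, m_l) pairs that satisfy |m_l| = 2:
n=4 → 4; n=5 → 6; n=6 → 8; n=7 → 10.
Orbitals: 4 + 6 + 8 + 10 = 28. With m_s fixed to +1/2 there is one state per orbital, so 28 states.

28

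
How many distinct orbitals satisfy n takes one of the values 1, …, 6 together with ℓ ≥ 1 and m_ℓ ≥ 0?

50

Per-shell orbital counts meeting the constraint:
n=2 → 2; n=3 → 5; n=4 → 9; n=5 → 14; n=6 → 20.
Total orbitals: 2 + 5 + 9 + 14 + 20 = 50.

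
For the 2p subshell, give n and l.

n = 2, l = 1

The leading integer gives n = 2; the letter 'p' means l = 1.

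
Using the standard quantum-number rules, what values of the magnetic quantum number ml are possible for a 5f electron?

The 5f subshell has l = 3, and ml takes every integer from −l to +l. With l = 3 that gives the 7 values -3, -2, -1, 0, 1, 2, 3.

-3, -2, -1, 0, 1, 2, 3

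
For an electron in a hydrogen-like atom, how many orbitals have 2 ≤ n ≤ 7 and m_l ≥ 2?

35

Per-shell orbital counts meeting the constraint:
n=3 → 1; n=4 → 3; n=5 → 6; n=6 → 10; n=7 → 15.
Total orbitals: 1 + 3 + 6 + 10 + 15 = 35.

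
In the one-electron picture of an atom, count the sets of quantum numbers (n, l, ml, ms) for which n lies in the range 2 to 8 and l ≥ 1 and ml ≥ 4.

Go shell by shell, enumerating (l, ml) with l ≥ 1 and ml ≥ 4:
n=5 → 1; n=6 → 3; n=7 → 6; n=8 → 10.
Orbitals: 1 + 3 + 6 + 10 = 20. Including both spin states (ms = ±1/2) gives 2 × 20 = 40 states.

40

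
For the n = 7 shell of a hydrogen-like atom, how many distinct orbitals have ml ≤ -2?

15

Go through l = 0, …, 6 (the values permitted for n = 7).
Contributions: l=2 → 1; l=3 → 2; l=4 → 3; l=5 → 4; l=6 → 5.
Total orbitals: 1 + 2 + 3 + 4 + 5 = 15.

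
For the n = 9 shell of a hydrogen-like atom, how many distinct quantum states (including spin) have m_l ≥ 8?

Go through l = 0, …, 8 (the values permitted for n = 9).
Orbitals with m_l ≥ 8, by l: l=8 → 1.
Orbitals: 1. Each orbital carries two spin states, so 1 × 2 = 2 states.

2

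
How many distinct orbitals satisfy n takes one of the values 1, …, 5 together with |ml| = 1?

Treat each shell separately and count matching orbitals:
n=2 → 2; n=3 → 4; n=4 → 6; n=5 → 8.
Total orbitals: 2 + 4 + 6 + 8 = 20.

20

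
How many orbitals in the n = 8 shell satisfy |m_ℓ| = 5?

For n = 8, ℓ ranges over 0 … 7.
Orbitals with |m_ℓ| = 5, by ℓ: ℓ=5 → 2; ℓ=6 → 2; ℓ=7 → 2.
Total orbitals: 2 + 2 + 2 = 6.

6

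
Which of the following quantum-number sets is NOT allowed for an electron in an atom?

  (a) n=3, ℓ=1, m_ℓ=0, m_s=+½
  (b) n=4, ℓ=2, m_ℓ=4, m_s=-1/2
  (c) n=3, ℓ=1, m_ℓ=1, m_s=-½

(b) has |m_ℓ| = 4 > ℓ = 2, violating −ℓ ≤ m_ℓ ≤ ℓ.
The remaining sets (a), (c) satisfy all four rules.

(b)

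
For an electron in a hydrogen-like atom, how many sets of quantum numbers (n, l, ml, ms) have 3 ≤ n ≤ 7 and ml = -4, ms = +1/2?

Treat each shell separately and count matching orbitals:
n=5 → 1; n=6 → 2; n=7 → 3.
Orbitals: 1 + 2 + 3 = 6. With ms fixed to +1/2 there is one state per orbital, so 6 states.

6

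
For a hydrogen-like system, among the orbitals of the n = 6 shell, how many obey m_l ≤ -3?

6

The (l, m_l) pairs meeting m_l ≤ -3 give: l=3 → 1; l=4 → 2; l=5 → 3.
Total orbitals: 1 + 2 + 3 = 6.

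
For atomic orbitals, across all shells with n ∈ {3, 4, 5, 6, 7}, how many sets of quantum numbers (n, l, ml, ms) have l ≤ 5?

244

For each n in the range, tally the orbitals obeying l ≤ 5:
n=3 → 9; n=4 → 16; n=5 → 25; n=6 → 36; n=7 → 36.
Orbitals: 9 + 16 + 25 + 36 + 36 = 122. Including both spin states (ms = ±1/2) gives 2 × 122 = 244 states.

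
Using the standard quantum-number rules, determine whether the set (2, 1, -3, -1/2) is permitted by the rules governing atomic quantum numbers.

The magnetic quantum number must satisfy −l ≤ m_l ≤ l. With l = 1, m_l can only be -1, 0, 1, so m_l = -3 is forbidden.

No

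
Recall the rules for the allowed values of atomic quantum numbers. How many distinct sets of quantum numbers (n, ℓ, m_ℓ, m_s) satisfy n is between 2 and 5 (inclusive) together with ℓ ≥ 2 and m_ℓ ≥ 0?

Go shell by shell, enumerating (ℓ, m_ℓ) with ℓ ≥ 2 and m_ℓ ≥ 0:
n=3 → 3; n=4 → 7; n=5 → 12.
Orbitals: 3 + 7 + 12 = 22. Including both spin states (m_s = ±1/2) gives 2 × 22 = 44 states.

44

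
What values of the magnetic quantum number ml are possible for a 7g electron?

The 7g subshell has l = 4, and ml takes every integer from −l to +l. With l = 4 that gives the 9 values -4, -3, -2, -1, 0, 1, 2, 3, 4.

-4, -3, -2, -1, 0, 1, 2, 3, 4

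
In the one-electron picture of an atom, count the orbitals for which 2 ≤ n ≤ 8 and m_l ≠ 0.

For each n in the range, tally the orbitals obeying m_l ≠ 0:
n=2 → 2; n=3 → 6; n=4 → 12; n=5 → 20; n=6 → 30; n=7 → 42; n=8 → 56.
Total orbitals: 2 + 6 + 12 + 20 + 30 + 42 + 56 = 168.

168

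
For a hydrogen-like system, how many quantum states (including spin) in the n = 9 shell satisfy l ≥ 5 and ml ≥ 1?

52

For n = 9, l ranges over 0 … 8.
Contributions: l=5 → 5; l=6 → 6; l=7 → 7; l=8 → 8.
Orbitals: 5 + 6 + 7 + 8 = 26. Each orbital carries two spin states, so 26 × 2 = 52 states.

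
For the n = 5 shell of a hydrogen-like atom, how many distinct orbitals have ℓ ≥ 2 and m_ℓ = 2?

Go through ℓ = 0, …, 4 (the values permitted for n = 5).
Contributions: ℓ=2 → 1; ℓ=3 → 1; ℓ=4 → 1.
Total orbitals: 1 + 1 + 1 = 3.

3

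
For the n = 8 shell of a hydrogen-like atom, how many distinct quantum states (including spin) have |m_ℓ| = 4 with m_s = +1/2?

8

Per ℓ-value: ℓ=4 → 2; ℓ=5 → 2; ℓ=6 → 2; ℓ=7 → 2.
Orbitals: 2 + 2 + 2 + 2 = 8. With m_s fixed to a single value there is one state per orbital, giving 8 states.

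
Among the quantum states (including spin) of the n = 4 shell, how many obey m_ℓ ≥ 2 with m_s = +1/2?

For n = 4, ℓ ranges over 0 … 3.
Contributions: ℓ=2 → 1; ℓ=3 → 2.
Orbitals: 1 + 2 = 3. With m_s fixed to a single value there is one state per orbital, giving 3 states.

3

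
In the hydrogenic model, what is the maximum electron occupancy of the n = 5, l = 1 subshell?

6

A subshell with l = 1 has 2l+1 = 3 orbitals, each holding 2 electrons (spin ±1/2), so 3 × 2 = 6.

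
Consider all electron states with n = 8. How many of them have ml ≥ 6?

Contributions: l=6 → 1; l=7 → 2.
Orbitals: 1 + 2 = 3. Each orbital carries two spin states, so 3 × 2 = 6 states.

6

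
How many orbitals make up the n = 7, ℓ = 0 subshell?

A subshell has 2ℓ+1 orbitals; with ℓ = 0, that's 1.

1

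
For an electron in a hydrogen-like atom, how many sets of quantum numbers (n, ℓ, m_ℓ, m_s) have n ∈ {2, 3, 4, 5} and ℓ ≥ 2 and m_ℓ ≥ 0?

For each n in the range, tally the orbitals obeying ℓ ≥ 2 and m_ℓ ≥ 0:
n=3 → 3; n=4 → 7; n=5 → 12.
Orbitals: 3 + 7 + 12 = 22. Including both spin states (m_s = ±1/2) gives 2 × 22 = 44 states.

44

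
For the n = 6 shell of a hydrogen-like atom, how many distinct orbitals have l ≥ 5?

11

Contributions: l=5 → 11.
Total orbitals: 11.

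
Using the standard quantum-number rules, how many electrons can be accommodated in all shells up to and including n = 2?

10

Total orbitals = 1² + 2² = 5. Doubling for spin gives 10 electrons.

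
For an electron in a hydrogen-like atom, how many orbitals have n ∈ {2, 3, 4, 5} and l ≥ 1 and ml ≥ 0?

30

For each n in the range, tally the orbitals obeying l ≥ 1 and ml ≥ 0:
n=2 → 2; n=3 → 5; n=4 → 9; n=5 → 14.
Total orbitals: 2 + 5 + 9 + 14 = 30.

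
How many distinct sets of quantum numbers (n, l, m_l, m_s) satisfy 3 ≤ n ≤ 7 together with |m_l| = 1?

Go shell by shell, enumerating (l, m_l) with |m_l| = 1:
n=3 → 4; n=4 → 6; n=5 → 8; n=6 → 10; n=7 → 12.
Orbitals: 4 + 6 + 8 + 10 + 12 = 40. Including both spin states (m_s = ±1/2) gives 2 × 40 = 80 states.

80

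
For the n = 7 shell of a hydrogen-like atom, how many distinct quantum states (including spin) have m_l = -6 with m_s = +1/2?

1

The (l, m_l) pairs meeting m_l = -6 give: l=6 → 1.
Orbitals: 1. With m_s fixed to a single value there is one state per orbital, giving 1 state.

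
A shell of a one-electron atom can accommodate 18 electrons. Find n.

n = 3

2n² = 18 ⇒ n² = 9 ⇒ n = 3.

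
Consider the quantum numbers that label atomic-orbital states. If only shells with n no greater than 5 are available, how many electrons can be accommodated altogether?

Total orbitals = 1² + 2² + 3² + 4² + 5² = 55. Doubling for spin gives 110 electrons.

110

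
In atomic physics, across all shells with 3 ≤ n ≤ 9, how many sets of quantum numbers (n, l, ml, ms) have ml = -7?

Treat each shell separately and count matching orbitals:
n=8 → 1; n=9 → 2.
Orbitals: 1 + 2 = 3. Including both spin states (ms = ±1/2) gives 2 × 3 = 6 states.

6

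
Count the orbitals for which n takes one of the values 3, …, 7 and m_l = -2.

For each n in the range, tally the orbitals obeying m_l = -2:
n=3 → 1; n=4 → 2; n=5 → 3; n=6 → 4; n=7 → 5.
Total orbitals: 1 + 2 + 3 + 4 + 5 = 15.

15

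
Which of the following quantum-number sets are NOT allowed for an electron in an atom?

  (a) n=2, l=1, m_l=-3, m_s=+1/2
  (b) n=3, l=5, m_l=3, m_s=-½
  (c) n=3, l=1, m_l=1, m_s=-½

(a) has |m_l| = 3 > l = 1, violating −l ≤ m_l ≤ l.
(b) has l = 5 ≥ n = 3, violating 0 ≤ l ≤ n−1.
The remaining set (c) satisfies all four rules.

(a) and (b)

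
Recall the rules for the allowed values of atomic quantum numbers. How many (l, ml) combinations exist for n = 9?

81

The n = 9 shell contains n² = 9² = 81 orbitals.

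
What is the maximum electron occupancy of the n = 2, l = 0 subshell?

2

A subshell with l = 0 has 2l+1 = 1 orbital, each holding 2 electrons (spin ±1/2), so 1 × 2 = 2.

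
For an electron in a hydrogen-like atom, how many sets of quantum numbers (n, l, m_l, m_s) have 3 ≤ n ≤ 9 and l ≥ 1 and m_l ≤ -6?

20

Work shell by shell — for each n, count the (l, m_l) pairs that satisfy l ≥ 1 and m_l ≤ -6:
n=7 → 1; n=8 → 3; n=9 → 6.
Orbitals: 1 + 3 + 6 = 10. Including both spin states (m_s = ±1/2) gives 2 × 10 = 20 states.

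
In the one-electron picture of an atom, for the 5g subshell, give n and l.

n = 5, l = 4

The leading integer gives n = 5; the letter 'g' means l = 4.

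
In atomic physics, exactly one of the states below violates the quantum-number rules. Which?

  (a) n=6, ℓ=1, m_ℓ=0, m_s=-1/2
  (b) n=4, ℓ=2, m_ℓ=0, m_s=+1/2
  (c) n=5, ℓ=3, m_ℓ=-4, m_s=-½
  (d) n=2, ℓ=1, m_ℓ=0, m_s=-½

(c) has |m_ℓ| = 4 > ℓ = 3, violating −ℓ ≤ m_ℓ ≤ ℓ.
The remaining sets (a), (b), (d) satisfy all four rules.

(c)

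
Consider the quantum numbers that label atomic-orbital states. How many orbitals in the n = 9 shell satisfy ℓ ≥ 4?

For n = 9, ℓ ranges over 0 … 8.
The (ℓ, m_ℓ) pairs meeting ℓ ≥ 4 give: ℓ=4 → 9; ℓ=5 → 11; ℓ=6 → 13; ℓ=7 → 15; ℓ=8 → 17.
Total orbitals: 9 + 11 + 13 + 15 + 17 = 65.

65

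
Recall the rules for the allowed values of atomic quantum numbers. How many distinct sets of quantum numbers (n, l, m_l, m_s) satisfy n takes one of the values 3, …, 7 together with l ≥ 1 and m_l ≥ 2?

Work shell by shell — for each n, count the (l, m_l) pairs that satisfy l ≥ 1 and m_l ≥ 2:
n=3 → 1; n=4 → 3; n=5 → 6; n=6 → 10; n=7 → 15.
Orbitals: 1 + 3 + 6 + 10 + 15 = 35. Including both spin states (m_s = ±1/2) gives 2 × 35 = 70 states.

70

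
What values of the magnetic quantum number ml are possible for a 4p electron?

-1, 0, 1

The 4p subshell has l = 1, and ml takes every integer from −l to +l. With l = 1 that gives the 3 values -1, 0, 1.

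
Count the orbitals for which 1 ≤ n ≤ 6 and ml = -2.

Work shell by shell — for each n, count the (l, ml) pairs that satisfy ml = -2:
n=3 → 1; n=4 → 2; n=5 → 3; n=6 → 4.
Total orbitals: 1 + 2 + 3 + 4 = 10.

10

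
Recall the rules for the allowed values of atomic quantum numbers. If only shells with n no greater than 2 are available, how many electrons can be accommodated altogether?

10

Total orbitals = 1² + 2² = 5. Doubling for spin gives 10 electrons.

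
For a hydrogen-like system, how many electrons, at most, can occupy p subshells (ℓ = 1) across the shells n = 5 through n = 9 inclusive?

A p subshell (ℓ = 1) exists for every n ≥ 2, so shells n = 5, 6, 7, 8, 9 each contribute one — 5 subshells.
Since each p subshell holds 2(2·1+1) = 6 electrons, the total is 5 × 6 = 30.

30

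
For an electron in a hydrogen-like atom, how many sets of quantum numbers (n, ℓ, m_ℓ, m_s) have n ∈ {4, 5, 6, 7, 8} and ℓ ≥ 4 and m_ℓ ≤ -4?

Treat each shell separately and count matching orbitals:
n=5 → 1; n=6 → 3; n=7 → 6; n=8 → 10.
Orbitals: 1 + 3 + 6 + 10 = 20. Including both spin states (m_s = ±1/2) gives 2 × 20 = 40 states.

40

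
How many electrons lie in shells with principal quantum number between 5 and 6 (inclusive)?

122

Shell n has n² orbitals: 5²=25 + 6²=36 = 61 orbitals.
Two spin states per orbital: 2 × 61 = 122 electrons.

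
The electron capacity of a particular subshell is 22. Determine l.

l = 5

2(2l+1) = 22 ⇒ 2l+1 = 11 ⇒ l = 5.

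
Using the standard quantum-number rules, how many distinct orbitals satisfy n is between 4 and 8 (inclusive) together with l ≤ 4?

Per-shell orbital counts meeting the constraint:
n=4 → 16; n=5 → 25; n=6 → 25; n=7 → 25; n=8 → 25.
Total orbitals: 16 + 25 + 25 + 25 + 25 = 116.

116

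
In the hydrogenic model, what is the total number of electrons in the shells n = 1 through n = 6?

182

Shell n has n² orbitals: 1²=1 + 2²=4 + 3²=9 + 4²=16 + 5²=25 + 6²=36 = 91 orbitals.
Two spin states per orbital: 2 × 91 = 182 electrons.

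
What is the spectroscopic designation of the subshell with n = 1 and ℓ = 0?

ℓ = 0 corresponds to the letter 's', so the subshell is 1s.

1s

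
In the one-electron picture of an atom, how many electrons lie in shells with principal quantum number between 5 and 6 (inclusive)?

122

Shell n has n² orbitals: 5²=25 + 6²=36 = 61 orbitals.
Two spin states per orbital: 2 × 61 = 122 electrons.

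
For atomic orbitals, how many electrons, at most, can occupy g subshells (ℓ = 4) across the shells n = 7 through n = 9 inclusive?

54

A g subshell (ℓ = 4) exists for every n ≥ 5, so shells n = 7, 8, 9 each contribute one — 3 subshells.
Since each g subshell holds 2(2·4+1) = 18 electrons, the total is 3 × 18 = 54.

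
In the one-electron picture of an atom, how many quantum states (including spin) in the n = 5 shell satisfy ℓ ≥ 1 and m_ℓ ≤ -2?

The n = 5 shell has ℓ = 0 through 4; check each.
Contributions: ℓ=2 → 1; ℓ=3 → 2; ℓ=4 → 3.
Orbitals: 1 + 2 + 3 = 6. Each orbital carries two spin states, so 6 × 2 = 12 states.

12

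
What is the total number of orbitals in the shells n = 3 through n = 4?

25

Shell n has n² orbitals: 3²=9 + 4²=16 = 25 orbitals.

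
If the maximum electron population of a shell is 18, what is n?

n = 3

2n² = 18 ⇒ n² = 9 ⇒ n = 3.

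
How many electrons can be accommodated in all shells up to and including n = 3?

28

Total orbitals = 1² + 2² + 3² = 14. Doubling for spin gives 28 electrons.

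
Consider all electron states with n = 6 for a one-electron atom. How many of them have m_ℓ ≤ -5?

2

With n = 6 the allowed ℓ are 0, 1, …, 5.
Orbitals with m_ℓ ≤ -5, by ℓ: ℓ=5 → 1.
Orbitals: 1. Each orbital carries two spin states, so 1 × 2 = 2 states.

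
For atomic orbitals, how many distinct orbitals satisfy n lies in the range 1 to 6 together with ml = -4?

3

Treat each shell separately and count matching orbitals:
n=5 → 1; n=6 → 2.
Total orbitals: 1 + 2 = 3.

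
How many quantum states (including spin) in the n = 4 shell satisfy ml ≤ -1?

The n = 4 shell has l = 0 through 3; check each.
The (l, ml) pairs meeting ml ≤ -1 give: l=1 → 1; l=2 → 2; l=3 → 3.
Orbitals: 1 + 2 + 3 = 6. Each orbital carries two spin states, so 6 × 2 = 12 states.

12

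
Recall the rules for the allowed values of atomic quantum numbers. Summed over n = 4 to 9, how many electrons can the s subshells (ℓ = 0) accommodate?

12

An s subshell (ℓ = 0) exists for every n ≥ 1, so shells n = 4, 5, 6, 7, 8, 9 each contribute one — 6 subshells.
Since each s subshell holds 2(2·0+1) = 2 electrons, the total is 6 × 2 = 12.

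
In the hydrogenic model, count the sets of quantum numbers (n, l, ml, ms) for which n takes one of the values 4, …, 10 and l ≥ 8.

For each n in the range, tally the orbitals obeying l ≥ 8:
n=9 → 17; n=10 → 36.
Orbitals: 17 + 36 = 53. Including both spin states (ms = ±1/2) gives 2 × 53 = 106 states.

106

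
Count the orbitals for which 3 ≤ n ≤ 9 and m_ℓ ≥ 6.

10

For each n in the range, tally the orbitals obeying m_ℓ ≥ 6:
n=7 → 1; n=8 → 3; n=9 → 6.
Total orbitals: 1 + 3 + 6 = 10.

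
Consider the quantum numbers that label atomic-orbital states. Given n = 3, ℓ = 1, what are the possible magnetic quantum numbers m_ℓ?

m_ℓ takes every integer from −ℓ to +ℓ. With ℓ = 1 that gives the 3 values -1, 0, 1.

-1, 0, 1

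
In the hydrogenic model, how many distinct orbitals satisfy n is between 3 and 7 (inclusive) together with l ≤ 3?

Go shell by shell, enumerating (l, m_l) with l ≤ 3:
n=3 → 9; n=4 → 16; n=5 → 16; n=6 → 16; n=7 → 16.
Total orbitals: 9 + 16 + 16 + 16 + 16 = 73.

73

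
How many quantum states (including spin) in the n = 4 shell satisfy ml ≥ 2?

With n = 4 the allowed l are 0, 1, …, 3.
Contributions: l=2 → 1; l=3 → 2.
Orbitals: 1 + 2 = 3. Each orbital carries two spin states, so 3 × 2 = 6 states.

6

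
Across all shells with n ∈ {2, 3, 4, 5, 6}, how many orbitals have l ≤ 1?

20

Treat each shell separately and count matching orbitals:
n=2 → 4; n=3 → 4; n=4 → 4; n=5 → 4; n=6 → 4.
Total orbitals: 4 + 4 + 4 + 4 + 4 = 20.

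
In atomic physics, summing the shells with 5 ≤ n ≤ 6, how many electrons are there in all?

Shell n has n² orbitals: 5²=25 + 6²=36 = 61 orbitals.
Two spin states per orbital: 2 × 61 = 122 electrons.

122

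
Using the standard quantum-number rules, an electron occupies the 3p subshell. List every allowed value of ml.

-1, 0, 1

The 3p subshell has l = 1, and ml takes every integer from −l to +l. With l = 1 that gives the 3 values -1, 0, 1.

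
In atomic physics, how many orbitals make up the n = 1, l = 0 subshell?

1

A subshell has 2l+1 orbitals; with l = 0, that's 1.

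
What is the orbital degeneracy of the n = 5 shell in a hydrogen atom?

The n = 5 shell contains n² = 5² = 25 orbitals.

25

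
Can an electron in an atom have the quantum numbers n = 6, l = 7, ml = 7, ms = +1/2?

Not allowed

The orbital quantum number must satisfy 0 ≤ l ≤ n−1. With n = 6 the allowed l values are 0, 1, 2, 3, 4, 5, so l = 7 is out of range.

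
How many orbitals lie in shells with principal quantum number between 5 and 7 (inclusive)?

Shell n has n² orbitals: 5²=25 + 6²=36 + 7²=49 = 110 orbitals.

110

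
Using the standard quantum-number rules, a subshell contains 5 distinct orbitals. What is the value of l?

2l+1 = 5 gives l = 2.

l = 2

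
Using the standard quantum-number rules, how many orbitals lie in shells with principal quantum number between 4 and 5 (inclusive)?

41

Shell n has n² orbitals: 4²=16 + 5²=25 = 41 orbitals.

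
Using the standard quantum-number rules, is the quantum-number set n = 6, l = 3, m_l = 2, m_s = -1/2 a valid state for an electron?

n = 6 is a positive integer. l = 3 satisfies 0 ≤ l ≤ n−1 = 5. m_l = 2 lies in the range −l … +l (here −3 … 3). m_s = -1/2 is one of ±1/2.
All four constraints are satisfied.

Valid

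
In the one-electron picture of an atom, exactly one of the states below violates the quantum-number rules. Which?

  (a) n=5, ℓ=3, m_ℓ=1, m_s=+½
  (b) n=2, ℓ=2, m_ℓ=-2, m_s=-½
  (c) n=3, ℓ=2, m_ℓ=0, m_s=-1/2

(b) has ℓ = 2 ≥ n = 2, violating 0 ≤ ℓ ≤ n−1.
The remaining sets (a), (c) satisfy all four rules.

(b)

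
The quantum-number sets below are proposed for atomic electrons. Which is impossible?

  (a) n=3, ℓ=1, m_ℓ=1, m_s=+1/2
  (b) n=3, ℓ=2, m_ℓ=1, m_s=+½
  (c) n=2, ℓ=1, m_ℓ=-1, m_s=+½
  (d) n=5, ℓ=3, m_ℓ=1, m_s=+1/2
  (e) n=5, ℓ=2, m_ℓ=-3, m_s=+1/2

(e) has |m_ℓ| = 3 > ℓ = 2, violating −ℓ ≤ m_ℓ ≤ ℓ.
The remaining sets (a), (b), (c), (d) satisfy all four rules.

(e)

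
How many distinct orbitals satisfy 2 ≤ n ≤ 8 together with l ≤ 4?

Go shell by shell, enumerating (l, m_l) with l ≤ 4:
n=2 → 4; n=3 → 9; n=4 → 16; n=5 → 25; n=6 → 25; n=7 → 25; n=8 → 25.
Total orbitals: 4 + 9 + 16 + 25 + 25 + 25 + 25 = 129.

129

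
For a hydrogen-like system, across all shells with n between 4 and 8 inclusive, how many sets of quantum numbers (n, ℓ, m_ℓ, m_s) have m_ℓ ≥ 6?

8

Work shell by shell — for each n, count the (ℓ, m_ℓ) pairs that satisfy m_ℓ ≥ 6:
n=7 → 1; n=8 → 3.
Orbitals: 1 + 3 = 4. Including both spin states (m_s = ±1/2) gives 2 × 4 = 8 states.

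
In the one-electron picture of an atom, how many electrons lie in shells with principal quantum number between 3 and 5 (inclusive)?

Shell n has n² orbitals: 3²=9 + 4²=16 + 5²=25 = 50 orbitals.
Two spin states per orbital: 2 × 50 = 100 electrons.

100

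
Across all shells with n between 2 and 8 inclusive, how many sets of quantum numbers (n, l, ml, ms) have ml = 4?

Treat each shell separately and count matching orbitals:
n=5 → 1; n=6 → 2; n=7 → 3; n=8 → 4.
Orbitals: 1 + 2 + 3 + 4 = 10. Including both spin states (ms = ±1/2) gives 2 × 10 = 20 states.

20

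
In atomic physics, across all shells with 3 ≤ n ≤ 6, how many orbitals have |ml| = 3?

Per-shell orbital counts meeting the constraint:
n=4 → 2; n=5 → 4; n=6 → 6.
Total orbitals: 2 + 4 + 6 = 12.

12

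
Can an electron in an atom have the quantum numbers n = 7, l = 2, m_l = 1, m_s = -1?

Invalid

The spin quantum number for an electron can only be m_s = +1/2 or −1/2; m_s = -1 is not one of those.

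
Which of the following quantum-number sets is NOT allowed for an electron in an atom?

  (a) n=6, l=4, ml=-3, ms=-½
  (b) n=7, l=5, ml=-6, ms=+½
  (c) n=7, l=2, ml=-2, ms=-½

(b)

(b) has |ml| = 6 > l = 5, violating −l ≤ ml ≤ l.
The remaining sets (a), (c) satisfy all four rules.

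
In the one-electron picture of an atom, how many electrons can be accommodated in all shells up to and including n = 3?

Total orbitals = 1² + 2² + 3² = 14. Doubling for spin gives 28 electrons.

28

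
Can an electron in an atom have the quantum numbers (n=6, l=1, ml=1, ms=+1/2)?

n = 6 is a positive integer. l = 1 satisfies 0 ≤ l ≤ n−1 = 5. ml = 1 lies in the range −l … +l (here −1 … 1). ms = +1/2 is one of ±1/2.
All four constraints are satisfied.

Valid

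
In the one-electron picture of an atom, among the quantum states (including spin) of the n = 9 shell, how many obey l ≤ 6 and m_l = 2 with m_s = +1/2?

For n = 9, l ranges over 0 … 8.
Contributions: l=2 → 1; l=3 → 1; l=4 → 1; l=5 → 1; l=6 → 1.
Orbitals: 1 + 1 + 1 + 1 + 1 = 5. With m_s fixed to a single value there is one state per orbital, giving 5 states.

5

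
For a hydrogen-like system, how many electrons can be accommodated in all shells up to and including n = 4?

Total orbitals = 1² + 2² + 3² + 4² = 30. Doubling for spin gives 60 electrons.

60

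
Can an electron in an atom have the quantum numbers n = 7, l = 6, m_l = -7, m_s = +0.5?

No

The magnetic quantum number must satisfy −l ≤ m_l ≤ l. With l = 6, m_l can only be -6, -5, -4, -3, -2, -1, 0, 1, 2, 3, 4, 5, 6, so m_l = -7 is forbidden.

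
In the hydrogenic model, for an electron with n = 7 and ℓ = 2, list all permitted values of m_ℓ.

-2, -1, 0, 1, 2

m_ℓ takes every integer from −ℓ to +ℓ. With ℓ = 2 that gives the 5 values -2, -1, 0, 1, 2.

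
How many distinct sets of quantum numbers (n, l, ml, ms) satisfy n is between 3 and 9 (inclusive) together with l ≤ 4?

Treat each shell separately and count matching orbitals:
n=3 → 9; n=4 → 16; n=5 → 25; n=6 → 25; n=7 → 25; n=8 → 25; n=9 → 25.
Orbitals: 9 + 16 + 25 + 25 + 25 + 25 + 25 = 150. Including both spin states (ms = ±1/2) gives 2 × 150 = 300 states.

300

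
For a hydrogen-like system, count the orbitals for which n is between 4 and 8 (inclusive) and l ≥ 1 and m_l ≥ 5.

10

Treat each shell separately and count matching orbitals:
n=6 → 1; n=7 → 3; n=8 → 6.
Total orbitals: 1 + 3 + 6 = 10.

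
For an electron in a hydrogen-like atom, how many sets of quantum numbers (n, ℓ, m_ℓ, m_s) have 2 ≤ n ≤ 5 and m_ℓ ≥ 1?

40

Per-shell orbital counts meeting the constraint:
n=2 → 1; n=3 → 3; n=4 → 6; n=5 → 10.
Orbitals: 1 + 3 + 6 + 10 = 20. Including both spin states (m_s = ±1/2) gives 2 × 20 = 40 states.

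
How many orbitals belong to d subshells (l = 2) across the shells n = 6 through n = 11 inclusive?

30

A d subshell (l = 2) exists for every n ≥ 3, so shells n = 6, 7, 8, 9, 10, 11 each contribute one — 6 subshells.
Since each d subshell has 2·2+1 = 5 orbitals, the total is 6 × 5 = 30.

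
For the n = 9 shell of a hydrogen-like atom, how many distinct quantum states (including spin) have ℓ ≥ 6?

Orbitals with ℓ ≥ 6, by ℓ: ℓ=6 → 13; ℓ=7 → 15; ℓ=8 → 17.
Orbitals: 13 + 15 + 17 = 45. Each orbital carries two spin states, so 45 × 2 = 90 states.

90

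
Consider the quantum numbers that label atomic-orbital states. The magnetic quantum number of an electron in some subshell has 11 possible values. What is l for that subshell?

l = 5 (h)

m_l ranges over 2l+1 integers, so 2l+1 = 11 ⇒ l = 5.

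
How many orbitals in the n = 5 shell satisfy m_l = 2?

3

The n = 5 shell has l = 0 through 4; check each.
The (l, m_l) pairs meeting m_l = 2 give: l=2 → 1; l=3 → 1; l=4 → 1.
Total orbitals: 1 + 1 + 1 = 3.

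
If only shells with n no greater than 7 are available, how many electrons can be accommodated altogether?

280

Total orbitals = 1² + 2² + 3² + 4² + 5² + 6² + 7² = 140. Doubling for spin gives 280 electrons.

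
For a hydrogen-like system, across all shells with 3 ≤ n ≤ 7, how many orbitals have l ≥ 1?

130

Count contributing orbitals for each principal shell:
n=3 → 8; n=4 → 15; n=5 → 24; n=6 → 35; n=7 → 48.
Total orbitals: 8 + 15 + 24 + 35 + 48 = 130.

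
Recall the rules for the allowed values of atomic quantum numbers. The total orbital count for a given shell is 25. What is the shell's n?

n² = 25 ⇒ n = 5.

n = 5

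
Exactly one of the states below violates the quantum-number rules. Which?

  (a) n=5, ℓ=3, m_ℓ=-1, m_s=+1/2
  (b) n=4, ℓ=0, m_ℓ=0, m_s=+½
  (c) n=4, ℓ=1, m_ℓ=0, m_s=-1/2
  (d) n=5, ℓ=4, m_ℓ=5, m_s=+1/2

(d) has |m_ℓ| = 5 > ℓ = 4, violating −ℓ ≤ m_ℓ ≤ ℓ.
The remaining sets (a), (b), (c) satisfy all four rules.

(d)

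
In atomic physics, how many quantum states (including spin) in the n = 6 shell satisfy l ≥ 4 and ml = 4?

For n = 6, l ranges over 0 … 5.
Contributions: l=4 → 1; l=5 → 1.
Orbitals: 1 + 1 = 2. Each orbital carries two spin states, so 2 × 2 = 4 states.

4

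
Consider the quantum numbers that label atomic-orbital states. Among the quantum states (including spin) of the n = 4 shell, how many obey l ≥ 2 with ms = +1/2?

The n = 4 shell has l = 0 through 3; check each.
Orbitals with l ≥ 2, by l: l=2 → 5; l=3 → 7.
Orbitals: 5 + 7 = 12. With ms fixed to a single value there is one state per orbital, giving 12 states.

12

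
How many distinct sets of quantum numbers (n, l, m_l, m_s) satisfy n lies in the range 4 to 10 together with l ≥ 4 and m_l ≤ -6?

40

Treat each shell separately and count matching orbitals:
n=7 → 1; n=8 → 3; n=9 → 6; n=10 → 10.
Orbitals: 1 + 3 + 6 + 10 = 20. Including both spin states (m_s = ±1/2) gives 2 × 20 = 40 states.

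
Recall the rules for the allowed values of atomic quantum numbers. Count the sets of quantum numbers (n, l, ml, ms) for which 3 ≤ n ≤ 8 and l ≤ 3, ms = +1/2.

89

Go shell by shell, enumerating (l, ml) with l ≤ 3:
n=3 → 9; n=4 → 16; n=5 → 16; n=6 → 16; n=7 → 16; n=8 → 16.
Orbitals: 9 + 16 + 16 + 16 + 16 + 16 = 89. With ms fixed to +1/2 there is one state per orbital, so 89 states.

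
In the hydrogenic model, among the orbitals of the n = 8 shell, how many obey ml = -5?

3

With n = 8 the allowed l are 0, 1, …, 7.
Contributions: l=5 → 1; l=6 → 1; l=7 → 1.
Total orbitals: 1 + 1 + 1 = 3.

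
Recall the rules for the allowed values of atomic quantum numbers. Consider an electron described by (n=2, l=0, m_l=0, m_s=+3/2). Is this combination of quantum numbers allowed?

Not allowed

The spin quantum number for an electron can only be m_s = +1/2 or −1/2; m_s = +3/2 is not one of those.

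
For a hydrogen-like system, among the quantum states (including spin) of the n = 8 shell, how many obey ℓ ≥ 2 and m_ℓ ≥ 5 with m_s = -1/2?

For n = 8, ℓ ranges over 0 … 7.
Per ℓ-value: ℓ=5 → 1; ℓ=6 → 2; ℓ=7 → 3.
Orbitals: 1 + 2 + 3 = 6. With m_s fixed to a single value there is one state per orbital, giving 6 states.

6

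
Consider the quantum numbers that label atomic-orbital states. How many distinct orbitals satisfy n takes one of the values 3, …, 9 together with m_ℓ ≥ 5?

20

Work shell by shell — for each n, count the (ℓ, m_ℓ) pairs that satisfy m_ℓ ≥ 5:
n=6 → 1; n=7 → 3; n=8 → 6; n=9 → 10.
Total orbitals: 1 + 3 + 6 + 10 = 20.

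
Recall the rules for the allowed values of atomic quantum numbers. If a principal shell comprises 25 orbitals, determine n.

n = 5

n² = 25 ⇒ n = 5.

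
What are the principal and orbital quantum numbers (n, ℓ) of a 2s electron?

The leading integer gives n = 2; the letter 's' means ℓ = 0.

n = 2, ℓ = 0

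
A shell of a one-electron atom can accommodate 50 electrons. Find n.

n = 5

2n² = 50 ⇒ n² = 25 ⇒ n = 5.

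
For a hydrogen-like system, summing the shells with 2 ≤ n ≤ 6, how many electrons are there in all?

180

Shell n has n² orbitals: 2²=4 + 3²=9 + 4²=16 + 5²=25 + 6²=36 = 90 orbitals.
Two spin states per orbital: 2 × 90 = 180 electrons.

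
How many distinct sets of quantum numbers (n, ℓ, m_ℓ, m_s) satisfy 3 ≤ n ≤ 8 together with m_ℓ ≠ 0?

For each n in the range, tally the orbitals obeying m_ℓ ≠ 0:
n=3 → 6; n=4 → 12; n=5 → 20; n=6 → 30; n=7 → 42; n=8 → 56.
Orbitals: 6 + 12 + 20 + 30 + 42 + 56 = 166. Including both spin states (m_s = ±1/2) gives 2 × 166 = 332 states.

332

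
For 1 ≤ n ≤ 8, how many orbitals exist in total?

204

Total orbitals = 1² + 2² + 3² + 4² + 5² + 6² + 7² + 8² = 204.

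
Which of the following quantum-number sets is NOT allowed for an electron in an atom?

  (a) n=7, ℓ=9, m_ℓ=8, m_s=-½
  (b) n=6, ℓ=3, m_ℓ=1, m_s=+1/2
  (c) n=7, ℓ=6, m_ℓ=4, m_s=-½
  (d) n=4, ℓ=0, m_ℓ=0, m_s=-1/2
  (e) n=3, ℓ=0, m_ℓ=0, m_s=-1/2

(a)

(a) has ℓ = 9 ≥ n = 7, violating 0 ≤ ℓ ≤ n−1.
The remaining sets (b), (c), (d), (e) satisfy all four rules.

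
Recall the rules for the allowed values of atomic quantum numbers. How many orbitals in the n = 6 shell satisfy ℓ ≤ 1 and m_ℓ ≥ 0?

The n = 6 shell has ℓ = 0 through 5; check each.
Orbitals with ℓ ≤ 1 and m_ℓ ≥ 0, by ℓ: ℓ=0 → 1; ℓ=1 → 2.
Total orbitals: 1 + 2 = 3.

3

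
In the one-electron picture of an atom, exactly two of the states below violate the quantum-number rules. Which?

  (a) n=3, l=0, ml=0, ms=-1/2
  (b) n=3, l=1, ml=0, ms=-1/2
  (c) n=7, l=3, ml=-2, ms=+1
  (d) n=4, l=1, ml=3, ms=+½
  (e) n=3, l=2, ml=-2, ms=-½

(c) has ms = +1, but an electron's spin must be ±1/2.
(d) has |ml| = 3 > l = 1, violating −l ≤ ml ≤ l.
The remaining sets (a), (b), (e) satisfy all four rules.

(c) and (d)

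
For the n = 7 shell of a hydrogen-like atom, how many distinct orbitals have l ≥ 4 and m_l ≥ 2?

12

The n = 7 shell has l = 0 through 6; check each.
Contributions: l=4 → 3; l=5 → 4; l=6 → 5.
Total orbitals: 3 + 4 + 5 = 12.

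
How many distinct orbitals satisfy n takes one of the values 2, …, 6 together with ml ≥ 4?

4

Treat each shell separately and count matching orbitals:
n=5 → 1; n=6 → 3.
Total orbitals: 1 + 3 = 4.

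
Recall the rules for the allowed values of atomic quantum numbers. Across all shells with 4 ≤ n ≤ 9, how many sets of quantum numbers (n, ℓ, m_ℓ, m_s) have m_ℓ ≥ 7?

8

Per-shell orbital counts meeting the constraint:
n=8 → 1; n=9 → 3.
Orbitals: 1 + 3 = 4. Including both spin states (m_s = ±1/2) gives 2 × 4 = 8 states.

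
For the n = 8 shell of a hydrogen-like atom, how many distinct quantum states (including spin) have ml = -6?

The n = 8 shell has l = 0 through 7; check each.
Contributions: l=6 → 1; l=7 → 1.
Orbitals: 1 + 1 = 2. Each orbital carries two spin states, so 2 × 2 = 4 states.

4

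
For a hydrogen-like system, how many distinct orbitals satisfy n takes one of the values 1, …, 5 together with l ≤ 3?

46

Treat each shell separately and count matching orbitals:
n=1 → 1; n=2 → 4; n=3 → 9; n=4 → 16; n=5 → 16.
Total orbitals: 1 + 4 + 9 + 16 + 16 = 46.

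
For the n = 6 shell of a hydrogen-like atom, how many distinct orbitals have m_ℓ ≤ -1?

15

For n = 6, ℓ ranges over 0 … 5.
The (ℓ, m_ℓ) pairs meeting m_ℓ ≤ -1 give: ℓ=1 → 1; ℓ=2 → 2; ℓ=3 → 3; ℓ=4 → 4; ℓ=5 → 5.
Total orbitals: 1 + 2 + 3 + 4 + 5 = 15.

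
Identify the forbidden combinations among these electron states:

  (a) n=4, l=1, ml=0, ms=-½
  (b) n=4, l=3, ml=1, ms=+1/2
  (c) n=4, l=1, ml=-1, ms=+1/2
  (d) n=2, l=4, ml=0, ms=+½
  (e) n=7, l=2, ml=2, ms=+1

(d) and (e)

(d) has l = 4 ≥ n = 2, violating 0 ≤ l ≤ n−1.
(e) has ms = +1, but an electron's spin must be ±1/2.
The remaining sets (a), (b), (c) satisfy all four rules.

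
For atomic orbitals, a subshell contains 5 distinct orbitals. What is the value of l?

2l+1 = 5 gives l = 2.

l = 2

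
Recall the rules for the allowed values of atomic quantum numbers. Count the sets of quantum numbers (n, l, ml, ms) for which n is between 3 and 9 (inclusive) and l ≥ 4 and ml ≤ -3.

Per-shell orbital counts meeting the constraint:
n=5 → 2; n=6 → 5; n=7 → 9; n=8 → 14; n=9 → 20.
Orbitals: 2 + 5 + 9 + 14 + 20 = 50. Including both spin states (ms = ±1/2) gives 2 × 50 = 100 states.

100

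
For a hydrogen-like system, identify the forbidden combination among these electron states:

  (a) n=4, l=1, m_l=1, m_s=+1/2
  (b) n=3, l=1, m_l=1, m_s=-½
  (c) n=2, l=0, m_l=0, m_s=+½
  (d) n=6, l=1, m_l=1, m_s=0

(d) has m_s = 0, but an electron's spin must be ±1/2.
The remaining sets (a), (b), (c) satisfy all four rules.

(d)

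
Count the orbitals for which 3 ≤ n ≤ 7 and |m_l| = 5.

6

Treat each shell separately and count matching orbitals:
n=6 → 2; n=7 → 4.
Total orbitals: 2 + 4 = 6.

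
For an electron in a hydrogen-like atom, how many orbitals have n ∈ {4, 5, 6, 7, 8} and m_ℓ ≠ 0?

160

Treat each shell separately and count matching orbitals:
n=4 → 12; n=5 → 20; n=6 → 30; n=7 → 42; n=8 → 56.
Total orbitals: 12 + 20 + 30 + 42 + 56 = 160.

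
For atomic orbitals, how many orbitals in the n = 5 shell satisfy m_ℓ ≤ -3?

3

Go through ℓ = 0, …, 4 (the values permitted for n = 5).
Orbitals with m_ℓ ≤ -3, by ℓ: ℓ=3 → 1; ℓ=4 → 2.
Total orbitals: 1 + 2 = 3.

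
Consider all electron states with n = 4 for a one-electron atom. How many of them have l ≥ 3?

For n = 4, l ranges over 0 … 3.
Orbitals with l ≥ 3, by l: l=3 → 7.
Orbitals: 7. Each orbital carries two spin states, so 7 × 2 = 14 states.

14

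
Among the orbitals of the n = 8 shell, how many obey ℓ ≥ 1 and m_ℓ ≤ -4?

10

Contributions: ℓ=4 → 1; ℓ=5 → 2; ℓ=6 → 3; ℓ=7 → 4.
Total orbitals: 1 + 2 + 3 + 4 = 10.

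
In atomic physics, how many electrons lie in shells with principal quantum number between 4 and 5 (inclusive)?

Shell n has n² orbitals: 4²=16 + 5²=25 = 41 orbitals.
Two spin states per orbital: 2 × 41 = 82 electrons.

82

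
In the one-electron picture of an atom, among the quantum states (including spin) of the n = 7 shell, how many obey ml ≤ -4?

12

The (l, ml) pairs meeting ml ≤ -4 give: l=4 → 1; l=5 → 2; l=6 → 3.
Orbitals: 1 + 2 + 3 = 6. Each orbital carries two spin states, so 6 × 2 = 12 states.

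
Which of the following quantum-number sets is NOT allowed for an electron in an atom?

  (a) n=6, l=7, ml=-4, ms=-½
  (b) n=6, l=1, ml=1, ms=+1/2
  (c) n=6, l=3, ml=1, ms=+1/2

(a)

(a) has l = 7 ≥ n = 6, violating 0 ≤ l ≤ n−1.
The remaining sets (b), (c) satisfy all four rules.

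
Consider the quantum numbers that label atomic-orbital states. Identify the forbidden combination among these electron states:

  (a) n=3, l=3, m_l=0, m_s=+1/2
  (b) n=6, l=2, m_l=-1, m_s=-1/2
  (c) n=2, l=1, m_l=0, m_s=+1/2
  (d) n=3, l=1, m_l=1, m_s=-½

(a) has l = 3 ≥ n = 3, violating 0 ≤ l ≤ n−1.
The remaining sets (b), (c), (d) satisfy all four rules.

(a)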